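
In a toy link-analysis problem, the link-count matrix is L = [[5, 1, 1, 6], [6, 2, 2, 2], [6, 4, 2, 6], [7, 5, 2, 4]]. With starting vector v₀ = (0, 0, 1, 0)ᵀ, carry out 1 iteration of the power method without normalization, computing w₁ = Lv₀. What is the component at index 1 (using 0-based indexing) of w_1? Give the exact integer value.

w1 = Lv₀ = (5·0 + 1·0 + 1·1 + 6·0; 6·0 + 2·0 + 2·1 + 2·0; 6·0 + 4·0 + 2·1 + 6·0; 7·0 + 5·0 + 2·1 + 4·0) = (1, 2, 2, 2)
The requested component of w1 is 2.

2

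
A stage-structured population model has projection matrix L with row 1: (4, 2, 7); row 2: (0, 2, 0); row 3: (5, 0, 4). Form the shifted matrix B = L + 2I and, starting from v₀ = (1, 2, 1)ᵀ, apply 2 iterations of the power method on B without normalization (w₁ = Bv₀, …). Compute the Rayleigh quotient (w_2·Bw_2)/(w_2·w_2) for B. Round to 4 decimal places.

11.8815

B = L + 2I has rows (6, 2, 7); (0, 4, 0); (5, 0, 6)
w1 = Bv₀ = (6·1 + 2·2 + 7·1; 0·1 + 4·2 + 0·1; 5·1 + 0·2 + 6·1) = (17, 8, 11)
w2 = Bw1 = (6·17 + 2·8 + 7·11; 0·17 + 4·8 + 0·11; 5·17 + 0·8 + 6·11) = (195, 32, 151)
Bw2 = (2291, 128, 1881)
w2·Bw2 = 734872; w2·w2 = 61850; μ ≈ 734872/61850 = 11.8815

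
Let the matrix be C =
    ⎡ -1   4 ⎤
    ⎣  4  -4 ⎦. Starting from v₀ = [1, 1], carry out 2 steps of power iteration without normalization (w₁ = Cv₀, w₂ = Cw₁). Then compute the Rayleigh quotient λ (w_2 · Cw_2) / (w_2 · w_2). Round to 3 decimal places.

w1 = Cv₀ = ((-1)·1 + 4·1; 4·1 + (-4)·1) = (3, 0)
w2 = Cw1 = ((-1)·3 + 4·0; 4·3 + (-4)·0) = (-3, 12)
Cw2 = (51, -60)
w2·Cw2 = (-3)·51 + 12·(-60) = -873; w2·w2 = (-3)·(-3) + 12·12 = 153
λ ≈ -873/153 = -5.706

-5.706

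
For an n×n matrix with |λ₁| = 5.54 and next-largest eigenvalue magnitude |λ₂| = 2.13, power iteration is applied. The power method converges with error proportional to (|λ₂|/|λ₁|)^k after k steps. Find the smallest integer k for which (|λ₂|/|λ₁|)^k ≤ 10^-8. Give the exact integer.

20

|λ₂/λ₁| = 2.13/5.54 = 0.38448
Need k ≥ ln(10^-8) / ln(0.38448) = -18.4207 / -0.9559 ≈ 19.271
Smallest integer k satisfying the bound: 20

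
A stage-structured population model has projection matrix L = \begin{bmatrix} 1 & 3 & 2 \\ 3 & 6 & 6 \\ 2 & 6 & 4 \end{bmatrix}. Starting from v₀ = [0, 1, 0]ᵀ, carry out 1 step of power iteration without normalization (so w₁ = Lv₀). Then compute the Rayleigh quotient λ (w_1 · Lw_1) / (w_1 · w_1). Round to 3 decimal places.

w1 = Lv₀ = (3, 6, 6)
Lw1 = (33, 81, 66)
w1·Lw1 = 3·33 + 6·81 + 6·66 = 981; w1·w1 = 3·3 + 6·6 + 6·6 = 81
λ ≈ 981/81 = 12.111

λ ≈ 12.111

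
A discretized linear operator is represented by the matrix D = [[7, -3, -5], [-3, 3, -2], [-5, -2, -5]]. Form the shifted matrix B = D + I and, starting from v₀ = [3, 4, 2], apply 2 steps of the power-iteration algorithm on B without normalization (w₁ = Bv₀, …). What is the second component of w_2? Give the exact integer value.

68

B = D + I has rows (8, -3, -5); (-3, 4, -2); (-5, -2, -4)
w1 = Bv₀ = (2, 3, -31)
w2 = Bw1 = (162, 68, 108)
Requested component of w2: 68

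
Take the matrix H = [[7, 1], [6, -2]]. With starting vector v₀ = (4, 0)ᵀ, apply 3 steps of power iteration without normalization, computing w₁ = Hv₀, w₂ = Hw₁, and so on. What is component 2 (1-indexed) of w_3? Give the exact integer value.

1080

w1 = Hv₀ = (28, 24)
w2 = Hw1 = (220, 120)
w3 = Hw2 = (1660, 1080)
The requested component of w3 is 1080.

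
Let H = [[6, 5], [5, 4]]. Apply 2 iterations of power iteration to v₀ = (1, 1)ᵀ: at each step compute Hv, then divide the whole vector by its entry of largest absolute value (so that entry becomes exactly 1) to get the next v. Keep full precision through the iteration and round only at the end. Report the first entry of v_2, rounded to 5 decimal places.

Hv0 = (11.000000, 9.000000); divide by 11.000000 → v1 = (1.000000, 0.818182)
Hv1 = (10.090909, 8.272727); divide by 10.090909 → v2 = (1.000000, 0.819820)
Requested entry of v2: 111/111 = 1.00000

1.00000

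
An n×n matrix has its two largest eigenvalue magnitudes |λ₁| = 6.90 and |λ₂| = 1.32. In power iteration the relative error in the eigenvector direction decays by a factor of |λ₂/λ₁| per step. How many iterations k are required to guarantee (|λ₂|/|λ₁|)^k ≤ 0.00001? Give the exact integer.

7

|λ₂/λ₁| = 1.32/6.90 = 0.19130
Need k ≥ ln(0.00001) / ln(0.19130) = -11.5129 / -1.6539 ≈ 6.961
Smallest integer k satisfying the bound: 7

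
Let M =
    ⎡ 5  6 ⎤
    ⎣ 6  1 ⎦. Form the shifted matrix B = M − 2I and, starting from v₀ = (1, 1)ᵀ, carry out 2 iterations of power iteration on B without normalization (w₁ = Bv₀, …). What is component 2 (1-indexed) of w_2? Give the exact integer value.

B = M − 2I has rows (3, 6); (6, -1)
w1 = Bv₀ = (9, 5)
w2 = Bw1 = (57, 49)
Requested component of w2: 49

49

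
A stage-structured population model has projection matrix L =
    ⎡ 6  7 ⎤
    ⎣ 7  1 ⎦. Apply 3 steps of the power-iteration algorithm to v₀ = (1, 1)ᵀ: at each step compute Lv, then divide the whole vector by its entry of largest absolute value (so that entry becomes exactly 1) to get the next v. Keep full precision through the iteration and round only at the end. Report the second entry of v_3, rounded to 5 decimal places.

Lv0 = (13.000000, 8.000000); divide by 13.000000 → v1 = (1.000000, 0.615385)
Lv1 = (10.307692, 7.615385); divide by 10.307692 → v2 = (1.000000, 0.738806)
Lv2 = (11.171642, 7.738806); divide by 11.171642 → v3 = (1.000000, 0.692719)
Requested entry of v3: 1037/1497 = 0.69272

0.69272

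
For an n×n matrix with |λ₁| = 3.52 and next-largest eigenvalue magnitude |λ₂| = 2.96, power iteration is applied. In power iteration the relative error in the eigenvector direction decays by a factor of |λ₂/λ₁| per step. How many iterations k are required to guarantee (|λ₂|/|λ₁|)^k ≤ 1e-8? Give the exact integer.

|λ₂/λ₁| = 2.96/3.52 = 0.84091
Need k ≥ ln(1e-8) / ln(0.84091) = -18.4207 / -0.1733 ≈ 106.311
Smallest integer k satisfying the bound: 107

107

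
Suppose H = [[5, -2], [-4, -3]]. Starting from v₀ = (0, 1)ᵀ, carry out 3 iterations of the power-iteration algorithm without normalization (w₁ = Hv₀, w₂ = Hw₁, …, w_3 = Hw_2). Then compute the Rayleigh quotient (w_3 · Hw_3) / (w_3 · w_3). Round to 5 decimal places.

w1 = Hv₀ = (5·0 + (-2)·1; (-4)·0 + (-3)·1) = (-2, -3)
w2 = Hw1 = (5·(-2) + (-2)·(-3); (-4)·(-2) + (-3)·(-3)) = (-4, 17)
w3 = Hw2 = (-54, -35)
Hw3 = (-200, 321)
w3·Hw3 = (-54)·(-200) + (-35)·321 = -435; w3·w3 = (-54)·(-54) + (-35)·(-35) = 4141
λ ≈ -435/4141 = -0.10505

λ ≈ -0.10505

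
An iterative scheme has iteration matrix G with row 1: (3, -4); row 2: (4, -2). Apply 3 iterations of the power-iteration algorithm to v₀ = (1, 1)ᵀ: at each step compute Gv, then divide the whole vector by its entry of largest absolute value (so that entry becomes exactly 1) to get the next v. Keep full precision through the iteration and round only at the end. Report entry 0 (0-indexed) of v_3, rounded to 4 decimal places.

0.0357

Gv0 = (-1.00000, 2.00000); divide by 2.00000 → v1 = (-0.50000, 1.00000)
Gv1 = (-5.50000, -4.00000); divide by -5.50000 → v2 = (1.00000, 0.72727)
Gv2 = (0.09091, 2.54545); divide by 2.54545 → v3 = (0.03571, 1.00000)
Requested entry of v3: -1/-28 = 0.0357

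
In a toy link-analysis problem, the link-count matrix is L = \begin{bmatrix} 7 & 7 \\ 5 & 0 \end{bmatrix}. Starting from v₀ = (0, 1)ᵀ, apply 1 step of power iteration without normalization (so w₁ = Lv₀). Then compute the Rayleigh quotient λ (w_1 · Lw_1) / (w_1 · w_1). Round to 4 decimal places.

λ ≈ 7.0000

w1 = Lv₀ = (7, 0)
Lw1 = (49, 35)
w1·Lw1 = 7·49 + 0·35 = 343; w1·w1 = 7·7 + 0·0 = 49
λ ≈ 343/49 = 7.0000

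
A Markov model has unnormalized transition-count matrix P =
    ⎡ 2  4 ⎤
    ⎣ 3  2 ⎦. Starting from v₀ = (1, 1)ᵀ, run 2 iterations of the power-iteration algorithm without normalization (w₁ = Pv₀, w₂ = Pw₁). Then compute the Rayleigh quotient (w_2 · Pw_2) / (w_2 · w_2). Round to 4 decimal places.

5.4690

w1 = Pv₀ = (2·1 + 4·1; 3·1 + 2·1) = (6, 5)
w2 = Pw1 = (2·6 + 4·5; 3·6 + 2·5) = (32, 28)
Pw2 = (176, 152)
w2·Pw2 = 32·176 + 28·152 = 9888; w2·w2 = 32·32 + 28·28 = 1808
λ ≈ 9888/1808 = 5.4690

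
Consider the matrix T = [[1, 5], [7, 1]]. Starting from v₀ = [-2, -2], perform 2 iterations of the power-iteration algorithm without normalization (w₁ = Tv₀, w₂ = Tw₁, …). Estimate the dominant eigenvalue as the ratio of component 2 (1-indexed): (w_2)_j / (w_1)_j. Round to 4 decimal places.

w1 = Tv₀ = (1·(-2) + 5·(-2); 7·(-2) + 1·(-2)) = (-12, -16)
w2 = Tw1 = (1·(-12) + 5·(-16); 7·(-12) + 1·(-16)) = (-92, -100)
Ratio at component: -100 / -16 = 6.2500

6.2500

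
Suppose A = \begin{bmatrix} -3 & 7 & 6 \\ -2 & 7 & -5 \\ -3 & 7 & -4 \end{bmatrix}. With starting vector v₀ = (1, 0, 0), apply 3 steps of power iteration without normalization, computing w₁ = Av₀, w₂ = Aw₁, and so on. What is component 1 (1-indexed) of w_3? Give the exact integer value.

160

w1 = Av₀ = ((-3)·1 + 7·0 + 6·0; (-2)·1 + 7·0 + (-5)·0; (-3)·1 + 7·0 + (-4)·0) = (-3, -2, -3)
w2 = Aw1 = ((-3)·(-3) + 7·(-2) + 6·(-3); (-2)·(-3) + 7·(-2) + (-5)·(-3); (-3)·(-3) + 7·(-2) + (-4)·(-3)) = (-23, 7, 7)
w3 = Aw2 = (160, 60, 90)
The requested component of w3 is 160.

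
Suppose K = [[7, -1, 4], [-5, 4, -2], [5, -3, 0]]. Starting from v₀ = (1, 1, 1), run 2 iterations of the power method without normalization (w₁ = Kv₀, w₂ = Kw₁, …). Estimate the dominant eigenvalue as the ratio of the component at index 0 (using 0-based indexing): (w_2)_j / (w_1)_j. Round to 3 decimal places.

8.100

w1 = Kv₀ = (7·1 + (-1)·1 + 4·1; (-5)·1 + 4·1 + (-2)·1; 5·1 + (-3)·1 + 0·1) = (10, -3, 2)
w2 = Kw1 = (7·10 + (-1)·(-3) + 4·2; (-5)·10 + 4·(-3) + (-2)·2; 5·10 + (-3)·(-3) + 0·2) = (81, -66, 59)
Ratio at component: 81 / 10 = 8.100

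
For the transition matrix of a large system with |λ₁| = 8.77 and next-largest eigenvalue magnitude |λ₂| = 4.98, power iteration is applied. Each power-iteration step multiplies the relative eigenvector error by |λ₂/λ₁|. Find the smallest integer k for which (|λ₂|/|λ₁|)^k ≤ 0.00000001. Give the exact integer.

33

|λ₂/λ₁| = 4.98/8.77 = 0.56784
Need k ≥ ln(0.00000001) / ln(0.56784) = -18.4207 / -0.5659 ≈ 32.551
Smallest integer k satisfying the bound: 33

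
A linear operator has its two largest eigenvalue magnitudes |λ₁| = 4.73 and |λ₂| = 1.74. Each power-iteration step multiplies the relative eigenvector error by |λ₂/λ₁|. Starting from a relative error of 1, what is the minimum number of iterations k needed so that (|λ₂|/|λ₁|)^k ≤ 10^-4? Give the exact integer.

10

|λ₂/λ₁| = 1.74/4.73 = 0.36786
Need k ≥ ln(10^-4) / ln(0.36786) = -9.2103 / -1.0000 ≈ 9.210
Smallest integer k satisfying the bound: 10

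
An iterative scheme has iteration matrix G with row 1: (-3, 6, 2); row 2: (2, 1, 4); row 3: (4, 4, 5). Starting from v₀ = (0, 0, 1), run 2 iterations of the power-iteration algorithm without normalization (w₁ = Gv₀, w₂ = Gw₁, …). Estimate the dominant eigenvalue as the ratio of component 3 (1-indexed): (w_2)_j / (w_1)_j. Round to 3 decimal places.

w1 = Gv₀ = (2, 4, 5)
w2 = Gw1 = (28, 28, 49)
Ratio at component: 49 / 5 = 9.800

9.800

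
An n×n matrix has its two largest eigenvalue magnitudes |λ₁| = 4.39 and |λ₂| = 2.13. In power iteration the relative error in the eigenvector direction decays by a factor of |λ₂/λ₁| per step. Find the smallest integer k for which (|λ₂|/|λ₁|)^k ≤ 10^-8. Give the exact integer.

26

|λ₂/λ₁| = 2.13/4.39 = 0.48519
Need k ≥ ln(10^-8) / ln(0.48519) = -18.4207 / -0.7232 ≈ 25.471
Smallest integer k satisfying the bound: 26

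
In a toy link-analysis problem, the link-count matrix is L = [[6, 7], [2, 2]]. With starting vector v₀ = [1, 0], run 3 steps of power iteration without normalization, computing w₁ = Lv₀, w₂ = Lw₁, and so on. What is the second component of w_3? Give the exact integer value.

132

w1 = Lv₀ = (6, 2)
w2 = Lw1 = (50, 16)
w3 = Lw2 = (412, 132)
The requested component of w3 is 132.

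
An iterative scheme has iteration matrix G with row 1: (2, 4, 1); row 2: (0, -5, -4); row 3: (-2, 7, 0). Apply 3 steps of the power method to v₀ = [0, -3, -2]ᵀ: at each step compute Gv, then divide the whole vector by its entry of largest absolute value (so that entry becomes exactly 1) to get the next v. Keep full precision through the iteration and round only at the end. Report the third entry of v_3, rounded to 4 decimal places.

0.5042

Gv0 = (-14.00000, 23.00000, -21.00000); divide by 23.00000 → v1 = (-0.60870, 1.00000, -0.91304)
Gv1 = (1.86957, -1.34783, 8.21739); divide by 8.21739 → v2 = (0.22751, -0.16402, 1.00000)
Gv2 = (0.79894, -3.17989, -1.60317); divide by -3.17989 → v3 = (-0.25125, 1.00000, 0.50416)
Requested entry of v3: -303/-601 = 0.5042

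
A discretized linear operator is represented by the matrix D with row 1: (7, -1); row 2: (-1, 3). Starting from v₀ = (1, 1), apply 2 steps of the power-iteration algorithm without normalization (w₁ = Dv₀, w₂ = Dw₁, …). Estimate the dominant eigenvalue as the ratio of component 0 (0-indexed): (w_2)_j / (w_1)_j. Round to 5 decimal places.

w1 = Dv₀ = (7·1 + (-1)·1; (-1)·1 + 3·1) = (6, 2)
w2 = Dw1 = (7·6 + (-1)·2; (-1)·6 + 3·2) = (40, 0)
Ratio at component: 40 / 6 = 6.66667

6.66667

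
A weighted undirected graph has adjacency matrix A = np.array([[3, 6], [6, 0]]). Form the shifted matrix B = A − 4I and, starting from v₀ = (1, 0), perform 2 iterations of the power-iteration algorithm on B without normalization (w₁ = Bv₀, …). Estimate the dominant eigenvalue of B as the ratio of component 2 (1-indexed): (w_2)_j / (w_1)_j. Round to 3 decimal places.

-5.000

B = A − 4I has rows (-1, 6); (6, -4)
w1 = Bv₀ = ((-1)·1 + 6·0; 6·1 + (-4)·0) = (-1, 6)
w2 = Bw1 = ((-1)·(-1) + 6·6; 6·(-1) + (-4)·6) = (37, -30)
Ratio: -30/6 = -5.000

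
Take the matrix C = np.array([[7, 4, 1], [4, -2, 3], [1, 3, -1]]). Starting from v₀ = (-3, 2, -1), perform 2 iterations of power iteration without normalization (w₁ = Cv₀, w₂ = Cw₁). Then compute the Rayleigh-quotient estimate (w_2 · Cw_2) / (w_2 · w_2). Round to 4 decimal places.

w1 = Cv₀ = (7·(-3) + 4·2 + 1·(-1); 4·(-3) + (-2)·2 + 3·(-1); 1·(-3) + 3·2 + (-1)·(-1)) = (-14, -19, 4)
w2 = Cw1 = (7·(-14) + 4·(-19) + 1·4; 4·(-14) + (-2)·(-19) + 3·4; 1·(-14) + 3·(-19) + (-1)·4) = (-170, -6, -75)
Cw2 = (-1289, -893, -113)
w2·Cw2 = (-170)·(-1289) + (-6)·(-893) + (-75)·(-113) = 232963; w2·w2 = (-170)·(-170) + (-6)·(-6) + (-75)·(-75) = 34561
λ ≈ 232963/34561 = 6.7406

λ ≈ 6.7406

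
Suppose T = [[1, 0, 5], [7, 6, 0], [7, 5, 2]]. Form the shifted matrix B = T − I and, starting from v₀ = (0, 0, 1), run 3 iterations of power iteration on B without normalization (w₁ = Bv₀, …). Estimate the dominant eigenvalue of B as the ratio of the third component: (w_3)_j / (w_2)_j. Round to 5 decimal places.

6.83333

B = T − I has rows (0, 0, 5); (7, 5, 0); (7, 5, 1)
w1 = Bv₀ = (5, 0, 1)
w2 = Bw1 = (5, 35, 36)
w3 = Bw2 = (180, 210, 246)
Ratio: 246/36 = 6.83333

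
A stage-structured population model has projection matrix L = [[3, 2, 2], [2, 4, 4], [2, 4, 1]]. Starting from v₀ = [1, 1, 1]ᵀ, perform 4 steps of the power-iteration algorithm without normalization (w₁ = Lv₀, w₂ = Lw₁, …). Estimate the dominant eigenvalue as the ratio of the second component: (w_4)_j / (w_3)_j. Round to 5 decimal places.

w1 = Lv₀ = (3·1 + 2·1 + 2·1; 2·1 + 4·1 + 4·1; 2·1 + 4·1 + 1·1) = (7, 10, 7)
w2 = Lw1 = (3·7 + 2·10 + 2·7; 2·7 + 4·10 + 4·7; 2·7 + 4·10 + 1·7) = (55, 82, 61)
w3 = Lw2 = (451, 682, 499)
w4 = Lw3 = (3715, 5626, 4129)
Ratio at component: 5626 / 682 = 8.24927

8.24927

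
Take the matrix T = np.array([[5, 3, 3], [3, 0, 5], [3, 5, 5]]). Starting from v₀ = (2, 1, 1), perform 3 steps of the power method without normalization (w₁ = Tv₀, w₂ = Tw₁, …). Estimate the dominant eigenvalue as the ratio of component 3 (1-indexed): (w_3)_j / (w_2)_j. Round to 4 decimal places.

w1 = Tv₀ = (5·2 + 3·1 + 3·1; 3·2 + 0·1 + 5·1; 3·2 + 5·1 + 5·1) = (16, 11, 16)
w2 = Tw1 = (5·16 + 3·11 + 3·16; 3·16 + 0·11 + 5·16; 3·16 + 5·11 + 5·16) = (161, 128, 183)
w3 = Tw2 = (1738, 1398, 2038)
Ratio at component: 2038 / 183 = 11.1366

11.1366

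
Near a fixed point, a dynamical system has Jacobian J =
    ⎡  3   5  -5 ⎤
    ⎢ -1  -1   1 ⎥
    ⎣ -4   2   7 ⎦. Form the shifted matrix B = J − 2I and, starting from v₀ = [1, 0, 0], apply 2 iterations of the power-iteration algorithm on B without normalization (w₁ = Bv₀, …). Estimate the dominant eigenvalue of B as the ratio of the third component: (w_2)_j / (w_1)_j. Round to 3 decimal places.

B = J − 2I has rows (1, 5, -5); (-1, -3, 1); (-4, 2, 5)
w1 = Bv₀ = (1, -1, -4)
w2 = Bw1 = (16, -2, -26)
Ratio: -26/-4 = 6.500

μ ≈ 6.500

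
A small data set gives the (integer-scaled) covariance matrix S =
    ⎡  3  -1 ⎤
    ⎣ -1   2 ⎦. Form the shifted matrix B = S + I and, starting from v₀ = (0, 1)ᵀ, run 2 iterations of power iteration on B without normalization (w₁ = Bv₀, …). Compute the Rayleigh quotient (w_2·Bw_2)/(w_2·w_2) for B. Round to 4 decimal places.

B = S + I has rows (4, -1); (-1, 3)
w1 = Bv₀ = (4·0 + (-1)·1; (-1)·0 + 3·1) = (-1, 3)
w2 = Bw1 = (4·(-1) + (-1)·3; (-1)·(-1) + 3·3) = (-7, 10)
Bw2 = (-38, 37)
w2·Bw2 = 636; w2·w2 = 149; μ ≈ 636/149 = 4.2685

4.2685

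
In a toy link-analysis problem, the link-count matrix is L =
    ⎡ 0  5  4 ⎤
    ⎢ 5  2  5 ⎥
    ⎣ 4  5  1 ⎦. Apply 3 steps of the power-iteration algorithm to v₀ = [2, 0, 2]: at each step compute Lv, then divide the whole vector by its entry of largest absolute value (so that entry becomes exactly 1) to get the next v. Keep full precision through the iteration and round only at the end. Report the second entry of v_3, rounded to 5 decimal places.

Lv0 = (8.000000, 20.000000, 10.000000); divide by 20.000000 → v1 = (0.400000, 1.000000, 0.500000)
Lv1 = (7.000000, 6.500000, 7.100000); divide by 7.100000 → v2 = (0.985915, 0.915493, 1.000000)
Lv2 = (8.577465, 11.760563, 9.521127); divide by 11.760563 → v3 = (0.729341, 1.000000, 0.809581)
Requested entry of v3: 1670/1670 = 1.00000

1.00000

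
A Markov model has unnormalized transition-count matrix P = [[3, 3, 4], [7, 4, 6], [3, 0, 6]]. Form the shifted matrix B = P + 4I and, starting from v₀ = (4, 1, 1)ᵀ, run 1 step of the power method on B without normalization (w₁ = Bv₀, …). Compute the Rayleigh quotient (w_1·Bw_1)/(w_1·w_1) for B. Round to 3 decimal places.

15.307

B = P + 4I has rows (7, 3, 4); (7, 8, 6); (3, 0, 10)
w1 = Bv₀ = (7·4 + 3·1 + 4·1; 7·4 + 8·1 + 6·1; 3·4 + 0·1 + 10·1) = (35, 42, 22)
Bw1 = (459, 713, 325)
w1·Bw1 = 53161; w1·w1 = 3473; μ ≈ 53161/3473 = 15.307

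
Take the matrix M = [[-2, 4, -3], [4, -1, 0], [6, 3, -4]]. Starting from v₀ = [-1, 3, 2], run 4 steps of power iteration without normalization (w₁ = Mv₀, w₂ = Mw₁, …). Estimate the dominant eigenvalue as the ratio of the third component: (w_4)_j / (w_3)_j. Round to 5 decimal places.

w1 = Mv₀ = (8, -7, -5)
w2 = Mw1 = (-29, 39, 47)
w3 = Mw2 = (73, -155, -245)
w4 = Mw3 = (-31, 447, 953)
Ratio at component: 953 / -245 = -3.88980

λ ≈ -3.88980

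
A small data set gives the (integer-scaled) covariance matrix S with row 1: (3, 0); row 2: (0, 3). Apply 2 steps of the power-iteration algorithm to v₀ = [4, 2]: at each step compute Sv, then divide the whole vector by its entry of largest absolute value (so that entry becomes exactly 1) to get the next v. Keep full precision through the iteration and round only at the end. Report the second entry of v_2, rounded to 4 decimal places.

Sv0 = (12.00000, 6.00000); divide by 12.00000 → v1 = (1.00000, 0.50000)
Sv1 = (3.00000, 1.50000); divide by 3.00000 → v2 = (1.00000, 0.50000)
Requested entry of v2: 18/36 = 0.5000

0.5000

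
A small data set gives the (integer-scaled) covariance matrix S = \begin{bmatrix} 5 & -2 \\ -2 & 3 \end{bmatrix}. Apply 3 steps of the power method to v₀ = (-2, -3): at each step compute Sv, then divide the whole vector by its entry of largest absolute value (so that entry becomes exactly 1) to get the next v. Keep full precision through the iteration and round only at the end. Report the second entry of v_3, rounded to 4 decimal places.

0.0278

Sv0 = (-4.00000, -5.00000); divide by -5.00000 → v1 = (0.80000, 1.00000)
Sv1 = (2.00000, 1.40000); divide by 2.00000 → v2 = (1.00000, 0.70000)
Sv2 = (3.60000, 0.10000); divide by 3.60000 → v3 = (1.00000, 0.02778)
Requested entry of v3: -1/-36 = 0.0278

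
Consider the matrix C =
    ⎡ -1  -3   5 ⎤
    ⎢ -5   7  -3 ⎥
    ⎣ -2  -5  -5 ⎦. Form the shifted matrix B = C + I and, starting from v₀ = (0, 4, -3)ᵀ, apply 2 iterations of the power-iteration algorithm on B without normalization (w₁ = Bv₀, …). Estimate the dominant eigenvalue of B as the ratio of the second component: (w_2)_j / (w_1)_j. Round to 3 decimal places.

11.878

B = C + I has rows (0, -3, 5); (-5, 8, -3); (-2, -5, -4)
w1 = Bv₀ = (0·0 + (-3)·4 + 5·(-3); (-5)·0 + 8·4 + (-3)·(-3); (-2)·0 + (-5)·4 + (-4)·(-3)) = (-27, 41, -8)
w2 = Bw1 = (0·(-27) + (-3)·41 + 5·(-8); (-5)·(-27) + 8·41 + (-3)·(-8); (-2)·(-27) + (-5)·41 + (-4)·(-8)) = (-163, 487, -119)
Ratio: 487/41 = 11.878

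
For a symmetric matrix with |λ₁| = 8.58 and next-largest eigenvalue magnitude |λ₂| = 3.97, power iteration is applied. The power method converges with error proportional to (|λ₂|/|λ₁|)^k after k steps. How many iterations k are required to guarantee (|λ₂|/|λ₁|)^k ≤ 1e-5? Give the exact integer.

15

|λ₂/λ₁| = 3.97/8.58 = 0.46270
Need k ≥ ln(1e-5) / ln(0.46270) = -11.5129 / -0.7707 ≈ 14.939
Smallest integer k satisfying the bound: 15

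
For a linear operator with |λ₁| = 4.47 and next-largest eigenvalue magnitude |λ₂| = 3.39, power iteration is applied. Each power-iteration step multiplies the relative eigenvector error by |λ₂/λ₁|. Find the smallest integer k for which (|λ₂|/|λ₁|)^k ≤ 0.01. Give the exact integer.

17

|λ₂/λ₁| = 3.39/4.47 = 0.75839
Need k ≥ ln(0.01) / ln(0.75839) = -4.6052 / -0.2766 ≈ 16.652
Smallest integer k satisfying the bound: 17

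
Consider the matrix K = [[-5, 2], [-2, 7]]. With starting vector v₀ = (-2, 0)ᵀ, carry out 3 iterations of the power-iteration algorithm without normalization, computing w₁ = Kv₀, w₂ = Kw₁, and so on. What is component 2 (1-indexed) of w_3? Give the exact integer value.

140

w1 = Kv₀ = ((-5)·(-2) + 2·0; (-2)·(-2) + 7·0) = (10, 4)
w2 = Kw1 = ((-5)·10 + 2·4; (-2)·10 + 7·4) = (-42, 8)
w3 = Kw2 = (226, 140)
The requested component of w3 is 140.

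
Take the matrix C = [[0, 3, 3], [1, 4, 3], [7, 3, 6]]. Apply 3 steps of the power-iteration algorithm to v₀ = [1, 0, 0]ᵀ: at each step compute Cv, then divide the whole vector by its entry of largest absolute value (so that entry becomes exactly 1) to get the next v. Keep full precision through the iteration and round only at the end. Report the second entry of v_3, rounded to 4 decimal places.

Cv0 = (0.00000, 1.00000, 7.00000); divide by 7.00000 → v1 = (0.00000, 0.14286, 1.00000)
Cv1 = (3.42857, 3.57143, 6.42857); divide by 6.42857 → v2 = (0.53333, 0.55556, 1.00000)
Cv2 = (4.66667, 5.75556, 11.40000); divide by 11.40000 → v3 = (0.40936, 0.50487, 1.00000)
Requested entry of v3: 259/513 = 0.5049

0.5049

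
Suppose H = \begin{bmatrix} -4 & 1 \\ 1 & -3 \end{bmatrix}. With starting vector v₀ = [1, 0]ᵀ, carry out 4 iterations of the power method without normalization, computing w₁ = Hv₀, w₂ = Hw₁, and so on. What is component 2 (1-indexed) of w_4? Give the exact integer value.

-189

w1 = Hv₀ = (-4, 1)
w2 = Hw1 = (17, -7)
w3 = Hw2 = (-75, 38)
w4 = Hw3 = (338, -189)
The requested component of w4 is -189.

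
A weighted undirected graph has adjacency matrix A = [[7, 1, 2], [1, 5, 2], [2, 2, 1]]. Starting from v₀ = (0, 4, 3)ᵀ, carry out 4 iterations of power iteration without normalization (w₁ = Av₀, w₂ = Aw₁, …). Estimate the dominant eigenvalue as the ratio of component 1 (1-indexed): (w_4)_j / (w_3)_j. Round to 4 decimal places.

w1 = Av₀ = (7·0 + 1·4 + 2·3; 1·0 + 5·4 + 2·3; 2·0 + 2·4 + 1·3) = (10, 26, 11)
w2 = Aw1 = (7·10 + 1·26 + 2·11; 1·10 + 5·26 + 2·11; 2·10 + 2·26 + 1·11) = (118, 162, 83)
w3 = Aw2 = (1154, 1094, 643)
w4 = Aw3 = (10458, 7910, 5139)
Ratio at component: 10458 / 1154 = 9.0624

λ ≈ 9.0624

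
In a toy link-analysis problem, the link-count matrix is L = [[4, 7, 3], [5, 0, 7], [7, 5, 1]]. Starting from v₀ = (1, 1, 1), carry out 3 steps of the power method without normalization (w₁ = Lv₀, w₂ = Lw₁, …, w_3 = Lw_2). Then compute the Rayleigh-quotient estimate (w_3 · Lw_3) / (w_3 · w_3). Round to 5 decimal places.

λ ≈ 13.07688

w1 = Lv₀ = (14, 12, 13)
w2 = Lw1 = (179, 161, 171)
w3 = Lw2 = (2356, 2092, 2229)
Lw3 = (30755, 27383, 29181)
w3·Lw3 = 2356·30755 + 2092·27383 + 2229·29181 = 194788465; w3·w3 = 2356·2356 + 2092·2092 + 2229·2229 = 14895641
λ ≈ 194788465/14895641 = 13.07688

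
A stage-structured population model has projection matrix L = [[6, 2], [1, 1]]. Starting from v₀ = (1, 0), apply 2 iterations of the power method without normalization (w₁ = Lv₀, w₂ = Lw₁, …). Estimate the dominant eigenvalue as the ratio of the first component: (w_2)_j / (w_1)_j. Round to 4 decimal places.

λ ≈ 6.3333

w1 = Lv₀ = (6·1 + 2·0; 1·1 + 1·0) = (6, 1)
w2 = Lw1 = (6·6 + 2·1; 1·6 + 1·1) = (38, 7)
Ratio at component: 38 / 6 = 6.3333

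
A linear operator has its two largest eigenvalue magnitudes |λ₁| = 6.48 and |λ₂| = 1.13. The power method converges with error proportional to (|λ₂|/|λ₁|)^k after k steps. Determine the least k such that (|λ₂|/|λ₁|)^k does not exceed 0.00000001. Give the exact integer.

11

|λ₂/λ₁| = 1.13/6.48 = 0.17438
Need k ≥ ln(0.00000001) / ln(0.17438) = -18.4207 / -1.7465 ≈ 10.547
Smallest integer k satisfying the bound: 11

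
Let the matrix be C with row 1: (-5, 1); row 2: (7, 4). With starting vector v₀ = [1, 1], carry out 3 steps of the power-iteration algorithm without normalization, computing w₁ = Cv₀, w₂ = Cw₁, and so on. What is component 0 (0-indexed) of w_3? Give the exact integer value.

w1 = Cv₀ = ((-5)·1 + 1·1; 7·1 + 4·1) = (-4, 11)
w2 = Cw1 = ((-5)·(-4) + 1·11; 7·(-4) + 4·11) = (31, 16)
w3 = Cw2 = (-139, 281)
The requested component of w3 is -139.

-139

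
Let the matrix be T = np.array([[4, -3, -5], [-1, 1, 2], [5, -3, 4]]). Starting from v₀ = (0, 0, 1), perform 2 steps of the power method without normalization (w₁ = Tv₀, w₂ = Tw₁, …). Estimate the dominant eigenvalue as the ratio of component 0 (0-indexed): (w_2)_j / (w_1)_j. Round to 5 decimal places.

w1 = Tv₀ = (4·0 + (-3)·0 + (-5)·1; (-1)·0 + 1·0 + 2·1; 5·0 + (-3)·0 + 4·1) = (-5, 2, 4)
w2 = Tw1 = (4·(-5) + (-3)·2 + (-5)·4; (-1)·(-5) + 1·2 + 2·4; 5·(-5) + (-3)·2 + 4·4) = (-46, 15, -15)
Ratio at component: -46 / -5 = 9.20000

λ ≈ 9.20000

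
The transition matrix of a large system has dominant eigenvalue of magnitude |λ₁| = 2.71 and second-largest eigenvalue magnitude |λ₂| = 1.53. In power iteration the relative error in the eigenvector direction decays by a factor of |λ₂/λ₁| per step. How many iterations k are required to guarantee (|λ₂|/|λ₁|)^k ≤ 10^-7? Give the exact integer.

|λ₂/λ₁| = 1.53/2.71 = 0.56458
Need k ≥ ln(10^-7) / ln(0.56458) = -16.1181 / -0.5717 ≈ 28.194
Smallest integer k satisfying the bound: 29

29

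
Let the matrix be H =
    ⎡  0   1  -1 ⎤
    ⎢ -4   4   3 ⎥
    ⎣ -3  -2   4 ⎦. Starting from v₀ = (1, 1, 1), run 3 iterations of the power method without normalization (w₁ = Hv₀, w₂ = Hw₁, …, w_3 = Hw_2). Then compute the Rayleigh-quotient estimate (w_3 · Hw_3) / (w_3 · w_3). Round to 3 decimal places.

w1 = Hv₀ = (0·1 + 1·1 + (-1)·1; (-4)·1 + 4·1 + 3·1; (-3)·1 + (-2)·1 + 4·1) = (0, 3, -1)
w2 = Hw1 = (0·0 + 1·3 + (-1)·(-1); (-4)·0 + 4·3 + 3·(-1); (-3)·0 + (-2)·3 + 4·(-1)) = (4, 9, -10)
w3 = Hw2 = (19, -10, -70)
Hw3 = (60, -326, -317)
w3·Hw3 = 19·60 + (-10)·(-326) + (-70)·(-317) = 26590; w3·w3 = 19·19 + (-10)·(-10) + (-70)·(-70) = 5361
λ ≈ 26590/5361 = 4.960

λ ≈ 4.960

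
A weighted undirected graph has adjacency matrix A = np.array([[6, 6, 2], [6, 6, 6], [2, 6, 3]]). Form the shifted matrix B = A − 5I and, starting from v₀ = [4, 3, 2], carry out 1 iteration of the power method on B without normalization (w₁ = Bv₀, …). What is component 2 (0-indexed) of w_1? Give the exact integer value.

22

B = A − 5I has rows (1, 6, 2); (6, 1, 6); (2, 6, -2)
w1 = Bv₀ = (1·4 + 6·3 + 2·2; 6·4 + 1·3 + 6·2; 2·4 + 6·3 + (-2)·2) = (26, 39, 22)
Requested component of w1: 22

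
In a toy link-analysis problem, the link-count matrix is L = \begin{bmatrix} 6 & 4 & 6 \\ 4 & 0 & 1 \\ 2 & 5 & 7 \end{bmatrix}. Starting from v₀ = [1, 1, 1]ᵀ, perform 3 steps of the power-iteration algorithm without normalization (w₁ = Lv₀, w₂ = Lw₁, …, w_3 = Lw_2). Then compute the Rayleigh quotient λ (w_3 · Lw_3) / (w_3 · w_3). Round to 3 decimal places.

12.166

w1 = Lv₀ = (16, 5, 14)
w2 = Lw1 = (200, 78, 155)
w3 = Lw2 = (2442, 955, 1875)
Lw3 = (29722, 11643, 22784)
w3·Lw3 = 2442·29722 + 955·11643 + 1875·22784 = 126420189; w3·w3 = 2442·2442 + 955·955 + 1875·1875 = 10391014
λ ≈ 126420189/10391014 = 12.166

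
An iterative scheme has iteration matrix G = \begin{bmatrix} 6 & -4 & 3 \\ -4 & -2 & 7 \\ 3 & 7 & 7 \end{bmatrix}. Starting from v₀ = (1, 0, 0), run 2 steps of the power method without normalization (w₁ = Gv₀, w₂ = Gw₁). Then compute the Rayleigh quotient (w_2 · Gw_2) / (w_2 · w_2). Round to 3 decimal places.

6.589

w1 = Gv₀ = (6·1 + (-4)·0 + 3·0; (-4)·1 + (-2)·0 + 7·0; 3·1 + 7·0 + 7·0) = (6, -4, 3)
w2 = Gw1 = (6·6 + (-4)·(-4) + 3·3; (-4)·6 + (-2)·(-4) + 7·3; 3·6 + 7·(-4) + 7·3) = (61, 5, 11)
Gw2 = (379, -177, 295)
w2·Gw2 = 61·379 + 5·(-177) + 11·295 = 25479; w2·w2 = 61·61 + 5·5 + 11·11 = 3867
λ ≈ 25479/3867 = 6.589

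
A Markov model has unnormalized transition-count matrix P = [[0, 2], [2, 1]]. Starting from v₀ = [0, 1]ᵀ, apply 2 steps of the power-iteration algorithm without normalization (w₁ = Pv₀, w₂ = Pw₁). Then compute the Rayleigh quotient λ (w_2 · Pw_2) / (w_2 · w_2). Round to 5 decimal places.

λ ≈ 2.24138

w1 = Pv₀ = (2, 1)
w2 = Pw1 = (2, 5)
Pw2 = (10, 9)
w2·Pw2 = 2·10 + 5·9 = 65; w2·w2 = 2·2 + 5·5 = 29
λ ≈ 65/29 = 2.24138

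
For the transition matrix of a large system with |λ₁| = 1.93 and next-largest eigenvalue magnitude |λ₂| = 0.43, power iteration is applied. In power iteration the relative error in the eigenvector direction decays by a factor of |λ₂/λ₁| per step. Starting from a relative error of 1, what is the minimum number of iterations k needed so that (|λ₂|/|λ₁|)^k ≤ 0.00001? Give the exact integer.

8

|λ₂/λ₁| = 0.43/1.93 = 0.22280
Need k ≥ ln(0.00001) / ln(0.22280) = -11.5129 / -1.5015 ≈ 7.668
Smallest integer k satisfying the bound: 8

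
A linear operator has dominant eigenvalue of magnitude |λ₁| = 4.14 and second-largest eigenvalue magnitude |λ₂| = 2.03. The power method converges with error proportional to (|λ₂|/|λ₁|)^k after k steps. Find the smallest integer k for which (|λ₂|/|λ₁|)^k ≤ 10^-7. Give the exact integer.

|λ₂/λ₁| = 2.03/4.14 = 0.49034
Need k ≥ ln(10^-7) / ln(0.49034) = -16.1181 / -0.7127 ≈ 22.617
Smallest integer k satisfying the bound: 23

23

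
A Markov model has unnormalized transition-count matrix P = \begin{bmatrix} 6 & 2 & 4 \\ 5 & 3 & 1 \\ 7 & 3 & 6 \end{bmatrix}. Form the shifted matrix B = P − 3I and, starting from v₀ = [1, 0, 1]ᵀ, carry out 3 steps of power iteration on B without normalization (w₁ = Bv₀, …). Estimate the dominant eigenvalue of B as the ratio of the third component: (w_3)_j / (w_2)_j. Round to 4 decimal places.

B = P − 3I has rows (3, 2, 4); (5, 0, 1); (7, 3, 3)
w1 = Bv₀ = (3·1 + 2·0 + 4·1; 5·1 + 0·0 + 1·1; 7·1 + 3·0 + 3·1) = (7, 6, 10)
w2 = Bw1 = (3·7 + 2·6 + 4·10; 5·7 + 0·6 + 1·10; 7·7 + 3·6 + 3·10) = (73, 45, 97)
w3 = Bw2 = (697, 462, 937)
Ratio: 937/97 = 9.6598

μ ≈ 9.6598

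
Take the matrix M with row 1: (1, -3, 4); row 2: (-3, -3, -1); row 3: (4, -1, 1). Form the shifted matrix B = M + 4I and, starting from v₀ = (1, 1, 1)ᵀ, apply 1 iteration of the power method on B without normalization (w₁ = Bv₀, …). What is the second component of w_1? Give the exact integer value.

B = M + 4I has rows (5, -3, 4); (-3, 1, -1); (4, -1, 5)
w1 = Bv₀ = (6, -3, 8)
Requested component of w1: -3

-3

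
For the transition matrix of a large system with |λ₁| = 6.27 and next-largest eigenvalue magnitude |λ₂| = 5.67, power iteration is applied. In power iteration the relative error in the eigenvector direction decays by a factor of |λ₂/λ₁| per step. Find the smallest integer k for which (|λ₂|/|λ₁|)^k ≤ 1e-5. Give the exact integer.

115

|λ₂/λ₁| = 5.67/6.27 = 0.90431
Need k ≥ ln(1e-5) / ln(0.90431) = -11.5129 / -0.1006 ≈ 114.457
Smallest integer k satisfying the bound: 115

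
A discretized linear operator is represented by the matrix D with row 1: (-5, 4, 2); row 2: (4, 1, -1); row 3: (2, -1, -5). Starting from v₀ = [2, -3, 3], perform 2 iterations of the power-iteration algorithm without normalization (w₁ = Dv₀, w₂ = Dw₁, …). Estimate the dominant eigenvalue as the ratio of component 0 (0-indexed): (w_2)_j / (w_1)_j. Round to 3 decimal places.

-4.500

w1 = Dv₀ = (-16, 2, -8)
w2 = Dw1 = (72, -54, 6)
Ratio at component: 72 / -16 = -4.500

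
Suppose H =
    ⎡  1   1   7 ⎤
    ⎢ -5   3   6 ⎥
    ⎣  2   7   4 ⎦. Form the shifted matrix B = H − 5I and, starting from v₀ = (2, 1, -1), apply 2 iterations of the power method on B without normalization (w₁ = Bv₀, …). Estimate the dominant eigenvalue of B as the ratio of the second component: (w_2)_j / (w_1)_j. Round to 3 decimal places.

μ ≈ -9.889

B = H − 5I has rows (-4, 1, 7); (-5, -2, 6); (2, 7, -1)
w1 = Bv₀ = ((-4)·2 + 1·1 + 7·(-1); (-5)·2 + (-2)·1 + 6·(-1); 2·2 + 7·1 + (-1)·(-1)) = (-14, -18, 12)
w2 = Bw1 = ((-4)·(-14) + 1·(-18) + 7·12; (-5)·(-14) + (-2)·(-18) + 6·12; 2·(-14) + 7·(-18) + (-1)·12) = (122, 178, -166)
Ratio: 178/-18 = -9.889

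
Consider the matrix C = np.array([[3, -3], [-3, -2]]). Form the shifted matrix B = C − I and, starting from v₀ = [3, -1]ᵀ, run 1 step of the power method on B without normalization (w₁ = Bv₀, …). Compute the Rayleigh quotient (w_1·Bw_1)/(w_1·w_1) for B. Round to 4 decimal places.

B = C − I has rows (2, -3); (-3, -3)
w1 = Bv₀ = (2·3 + (-3)·(-1); (-3)·3 + (-3)·(-1)) = (9, -6)
Bw1 = (36, -9)
w1·Bw1 = 378; w1·w1 = 117; μ ≈ 378/117 = 3.2308

μ ≈ 3.2308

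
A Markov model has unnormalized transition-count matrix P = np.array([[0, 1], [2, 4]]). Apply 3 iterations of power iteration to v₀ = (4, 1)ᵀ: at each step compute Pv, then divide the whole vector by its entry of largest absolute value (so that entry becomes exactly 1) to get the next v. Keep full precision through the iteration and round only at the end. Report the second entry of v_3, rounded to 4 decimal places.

1.0000

Pv0 = (1.00000, 12.00000); divide by 12.00000 → v1 = (0.08333, 1.00000)
Pv1 = (1.00000, 4.16667); divide by 4.16667 → v2 = (0.24000, 1.00000)
Pv2 = (1.00000, 4.48000); divide by 4.48000 → v3 = (0.22321, 1.00000)
Requested entry of v3: 224/224 = 1.0000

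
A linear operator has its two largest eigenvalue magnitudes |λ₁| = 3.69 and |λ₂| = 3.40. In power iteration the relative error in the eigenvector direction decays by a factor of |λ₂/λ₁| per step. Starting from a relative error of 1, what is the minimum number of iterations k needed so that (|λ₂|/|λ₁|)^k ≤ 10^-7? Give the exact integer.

197

|λ₂/λ₁| = 3.40/3.69 = 0.92141
Need k ≥ ln(10^-7) / ln(0.92141) = -16.1181 / -0.0819 ≈ 196.920
Smallest integer k satisfying the bound: 197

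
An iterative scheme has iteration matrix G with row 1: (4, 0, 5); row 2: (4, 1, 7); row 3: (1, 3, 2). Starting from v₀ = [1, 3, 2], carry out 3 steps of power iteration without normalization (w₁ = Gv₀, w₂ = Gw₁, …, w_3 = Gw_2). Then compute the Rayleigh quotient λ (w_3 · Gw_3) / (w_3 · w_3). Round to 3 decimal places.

w1 = Gv₀ = (4·1 + 0·3 + 5·2; 4·1 + 1·3 + 7·2; 1·1 + 3·3 + 2·2) = (14, 21, 14)
w2 = Gw1 = (4·14 + 0·21 + 5·14; 4·14 + 1·21 + 7·14; 1·14 + 3·21 + 2·14) = (126, 175, 105)
w3 = Gw2 = (1029, 1414, 861)
Gw3 = (8421, 11557, 6993)
w3·Gw3 = 1029·8421 + 1414·11557 + 861·6993 = 31027780; w3·w3 = 1029·1029 + 1414·1414 + 861·861 = 3799558
λ ≈ 31027780/3799558 = 8.166

λ ≈ 8.166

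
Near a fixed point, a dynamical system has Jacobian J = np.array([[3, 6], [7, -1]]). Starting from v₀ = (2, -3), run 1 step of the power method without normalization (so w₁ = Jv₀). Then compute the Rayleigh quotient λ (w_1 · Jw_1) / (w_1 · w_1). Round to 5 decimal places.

-5.79446

w1 = Jv₀ = (-12, 17)
Jw1 = (66, -101)
w1·Jw1 = (-12)·66 + 17·(-101) = -2509; w1·w1 = (-12)·(-12) + 17·17 = 433
λ ≈ -2509/433 = -5.79446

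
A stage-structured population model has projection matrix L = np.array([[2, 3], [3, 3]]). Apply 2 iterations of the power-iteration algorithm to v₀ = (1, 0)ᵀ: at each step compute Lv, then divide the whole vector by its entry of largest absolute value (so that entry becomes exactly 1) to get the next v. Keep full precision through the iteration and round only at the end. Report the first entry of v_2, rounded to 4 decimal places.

Lv0 = (2.00000, 3.00000); divide by 3.00000 → v1 = (0.66667, 1.00000)
Lv1 = (4.33333, 5.00000); divide by 5.00000 → v2 = (0.86667, 1.00000)
Requested entry of v2: 13/15 = 0.8667

0.8667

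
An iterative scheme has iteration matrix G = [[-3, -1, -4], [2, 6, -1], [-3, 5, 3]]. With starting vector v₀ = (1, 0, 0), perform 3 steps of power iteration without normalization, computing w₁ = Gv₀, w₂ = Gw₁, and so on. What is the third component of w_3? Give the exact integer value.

18

w1 = Gv₀ = ((-3)·1 + (-1)·0 + (-4)·0; 2·1 + 6·0 + (-1)·0; (-3)·1 + 5·0 + 3·0) = (-3, 2, -3)
w2 = Gw1 = ((-3)·(-3) + (-1)·2 + (-4)·(-3); 2·(-3) + 6·2 + (-1)·(-3); (-3)·(-3) + 5·2 + 3·(-3)) = (19, 9, 10)
w3 = Gw2 = (-106, 82, 18)
The requested component of w3 is 18.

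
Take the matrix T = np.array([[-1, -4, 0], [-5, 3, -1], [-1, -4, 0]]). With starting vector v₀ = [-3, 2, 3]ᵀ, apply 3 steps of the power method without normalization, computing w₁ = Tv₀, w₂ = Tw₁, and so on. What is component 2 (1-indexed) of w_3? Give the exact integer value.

654

w1 = Tv₀ = (-5, 18, -5)
w2 = Tw1 = (-67, 84, -67)
w3 = Tw2 = (-269, 654, -269)
The requested component of w3 is 654.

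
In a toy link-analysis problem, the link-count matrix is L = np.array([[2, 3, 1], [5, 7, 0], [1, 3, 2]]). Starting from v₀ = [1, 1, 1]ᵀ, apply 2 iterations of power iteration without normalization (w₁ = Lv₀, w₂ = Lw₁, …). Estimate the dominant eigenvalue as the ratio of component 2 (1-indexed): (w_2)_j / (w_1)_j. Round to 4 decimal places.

w1 = Lv₀ = (2·1 + 3·1 + 1·1; 5·1 + 7·1 + 0·1; 1·1 + 3·1 + 2·1) = (6, 12, 6)
w2 = Lw1 = (2·6 + 3·12 + 1·6; 5·6 + 7·12 + 0·6; 1·6 + 3·12 + 2·6) = (54, 114, 54)
Ratio at component: 114 / 12 = 9.5000

9.5000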